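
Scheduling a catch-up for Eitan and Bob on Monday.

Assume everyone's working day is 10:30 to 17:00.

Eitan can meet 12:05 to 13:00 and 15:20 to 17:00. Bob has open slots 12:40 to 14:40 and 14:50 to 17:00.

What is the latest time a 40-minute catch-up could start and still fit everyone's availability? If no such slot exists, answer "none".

16:20

Eitan ∩ Bob: 12:40–13:00, 15:20–17:00.
Windows ≥ 40 min: 15:20–17:00.
Latest start in the last window 15:20–17:00 is 17:00 − 40 min = 16:20.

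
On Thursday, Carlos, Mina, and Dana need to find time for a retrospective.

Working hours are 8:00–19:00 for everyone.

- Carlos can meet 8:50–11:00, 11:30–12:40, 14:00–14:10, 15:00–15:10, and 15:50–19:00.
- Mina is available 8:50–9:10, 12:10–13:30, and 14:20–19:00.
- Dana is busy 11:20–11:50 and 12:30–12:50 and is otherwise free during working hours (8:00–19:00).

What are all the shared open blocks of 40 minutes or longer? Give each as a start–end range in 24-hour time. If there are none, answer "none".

Dana free within 08:00–19:00: 08:00–11:20, 11:50–12:30, 12:50–19:00.
Carlos ∩ Mina: 08:50–09:10, 12:10–12:40, 15:00–15:10, 15:50–19:00.
Carlos ∩ Mina ∩ Dana: 08:50–09:10, 12:10–12:30, 15:00–15:10, 15:50–19:00.
Windows ≥ 40 min: 15:50–19:00.

15:50–19:00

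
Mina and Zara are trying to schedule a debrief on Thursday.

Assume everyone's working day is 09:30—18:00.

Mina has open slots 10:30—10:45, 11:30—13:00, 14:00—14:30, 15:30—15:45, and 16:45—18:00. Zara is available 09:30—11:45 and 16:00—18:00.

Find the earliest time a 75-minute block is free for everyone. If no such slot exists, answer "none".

16:45

Mina ∩ Zara: 10:30–10:45, 11:30–11:45, 16:45–18:00.
Windows ≥ 75 min: 16:45–18:00.
Earliest such window starts at 16:45.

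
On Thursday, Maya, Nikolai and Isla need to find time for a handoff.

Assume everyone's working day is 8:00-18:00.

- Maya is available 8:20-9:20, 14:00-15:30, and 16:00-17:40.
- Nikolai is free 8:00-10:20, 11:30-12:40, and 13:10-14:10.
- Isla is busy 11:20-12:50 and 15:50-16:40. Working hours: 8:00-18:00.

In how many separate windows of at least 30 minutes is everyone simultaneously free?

1

Isla free within 08:00–18:00: 08:00–11:20, 12:50–15:50, 16:40–18:00.
Maya ∩ Nikolai: 08:20–09:20, 14:00–14:10.
Maya ∩ Nikolai ∩ Isla: 08:20–09:20, 14:00–14:10.
Windows ≥ 30 min: 08:20–09:20.
That's 1 window.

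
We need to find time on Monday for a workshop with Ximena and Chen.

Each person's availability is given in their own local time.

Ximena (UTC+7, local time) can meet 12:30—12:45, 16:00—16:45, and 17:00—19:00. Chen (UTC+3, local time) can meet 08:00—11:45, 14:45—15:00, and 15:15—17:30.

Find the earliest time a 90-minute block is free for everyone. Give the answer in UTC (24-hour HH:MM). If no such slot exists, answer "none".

none

Ximena → UTC: 05:30–05:45, 09:00–09:45, 10:00–12:00.
Chen → UTC: 05:00–08:45, 11:45–12:00, 12:15–14:30.
Ximena ∩ Chen: 05:30–05:45, 11:45–12:00.
Windows ≥ 90 min: (none).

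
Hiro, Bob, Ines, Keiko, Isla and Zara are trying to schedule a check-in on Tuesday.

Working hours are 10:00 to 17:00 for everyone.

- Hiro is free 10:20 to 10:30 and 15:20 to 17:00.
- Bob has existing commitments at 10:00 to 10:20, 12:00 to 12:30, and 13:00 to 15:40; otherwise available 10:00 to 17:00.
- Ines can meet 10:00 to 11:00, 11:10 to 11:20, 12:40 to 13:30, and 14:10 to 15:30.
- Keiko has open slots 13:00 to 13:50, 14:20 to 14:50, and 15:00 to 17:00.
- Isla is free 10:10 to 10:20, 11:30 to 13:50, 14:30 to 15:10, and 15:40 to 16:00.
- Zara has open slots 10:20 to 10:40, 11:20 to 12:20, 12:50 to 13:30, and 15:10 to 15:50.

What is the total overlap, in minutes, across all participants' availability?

0 minutes

Bob free within 10:00–17:00: 10:20–12:00, 12:30–13:00, 15:40–17:00.
Hiro ∩ Bob: 10:20–10:30, 15:40–17:00.
Hiro ∩ Bob ∩ Ines: 10:20–10:30.
Hiro ∩ Bob ∩ Ines ∩ Keiko: (none).
Hiro ∩ Bob ∩ Ines ∩ Keiko ∩ Isla: (none).
Hiro ∩ Bob ∩ Ines ∩ Keiko ∩ Isla ∩ Zara: (none).
Total common minutes: 0.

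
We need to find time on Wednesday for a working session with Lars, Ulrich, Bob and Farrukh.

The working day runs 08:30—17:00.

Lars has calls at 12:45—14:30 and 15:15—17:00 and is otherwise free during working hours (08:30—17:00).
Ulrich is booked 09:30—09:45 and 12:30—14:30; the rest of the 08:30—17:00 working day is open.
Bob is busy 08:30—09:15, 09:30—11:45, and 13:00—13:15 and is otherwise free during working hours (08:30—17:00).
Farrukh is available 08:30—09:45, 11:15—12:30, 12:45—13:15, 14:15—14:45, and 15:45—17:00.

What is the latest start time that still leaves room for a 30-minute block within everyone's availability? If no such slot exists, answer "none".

Lars free within 08:30–17:00: 08:30–12:45, 14:30–15:15.
Ulrich free within 08:30–17:00: 08:30–09:30, 09:45–12:30, 14:30–17:00.
Bob free within 08:30–17:00: 09:15–09:30, 11:45–13:00, 13:15–17:00.
Lars ∩ Ulrich: 08:30–09:30, 09:45–12:30, 14:30–15:15.
Lars ∩ Ulrich ∩ Bob: 09:15–09:30, 11:45–12:30, 14:30–15:15.
Lars ∩ Ulrich ∩ Bob ∩ Farrukh: 09:15–09:30, 11:45–12:30, 14:30–14:45.
Windows ≥ 30 min: 11:45–12:30.
Latest start in the last window 11:45–12:30 is 12:30 − 30 min = 12:00.

12:00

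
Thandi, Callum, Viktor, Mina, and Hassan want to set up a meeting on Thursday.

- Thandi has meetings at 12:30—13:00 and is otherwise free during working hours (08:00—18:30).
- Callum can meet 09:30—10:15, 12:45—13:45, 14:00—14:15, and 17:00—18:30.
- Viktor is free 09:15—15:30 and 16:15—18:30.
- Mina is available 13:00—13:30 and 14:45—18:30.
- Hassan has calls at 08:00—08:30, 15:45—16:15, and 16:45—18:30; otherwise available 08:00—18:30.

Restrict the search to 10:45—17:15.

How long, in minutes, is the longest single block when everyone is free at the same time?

Thandi free within 08:00–18:30: 08:00–12:30, 13:00–18:30.
Hassan free within 08:00–18:30: 08:30–15:45, 16:15–16:45.
Thandi ∩ Callum: 09:30–10:15, 13:00–13:45, 14:00–14:15, 17:00–18:30.
Thandi ∩ Callum ∩ Viktor: 09:30–10:15, 13:00–13:45, 14:00–14:15, 17:00–18:30.
Thandi ∩ Callum ∩ Viktor ∩ Mina: 13:00–13:30, 17:00–18:30.
Thandi ∩ Callum ∩ Viktor ∩ Mina ∩ Hassan: 13:00–13:30.
Restricted to 10:45–17:15: 13:00–13:30.
Single common window of 30 minutes.

30 minutes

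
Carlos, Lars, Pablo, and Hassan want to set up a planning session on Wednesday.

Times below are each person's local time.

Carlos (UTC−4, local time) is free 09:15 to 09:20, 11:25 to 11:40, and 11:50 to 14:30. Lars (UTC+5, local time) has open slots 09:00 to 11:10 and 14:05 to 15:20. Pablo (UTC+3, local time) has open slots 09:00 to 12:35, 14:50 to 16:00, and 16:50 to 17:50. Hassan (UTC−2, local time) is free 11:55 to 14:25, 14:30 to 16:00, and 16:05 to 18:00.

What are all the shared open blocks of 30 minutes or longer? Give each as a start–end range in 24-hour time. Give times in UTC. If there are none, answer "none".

Carlos → UTC: 13:15–13:20, 15:25–15:40, 15:50–18:30.
Lars → UTC: 04:00–06:10, 09:05–10:20.
Pablo → UTC: 06:00–09:35, 11:50–13:00, 13:50–14:50.
Hassan → UTC: 13:55–16:25, 16:30–18:00, 18:05–20:00.
Carlos ∩ Lars: (none).
Carlos ∩ Lars ∩ Pablo: (none).
Carlos ∩ Lars ∩ Pablo ∩ Hassan: (none).
Windows ≥ 30 min: (none).

none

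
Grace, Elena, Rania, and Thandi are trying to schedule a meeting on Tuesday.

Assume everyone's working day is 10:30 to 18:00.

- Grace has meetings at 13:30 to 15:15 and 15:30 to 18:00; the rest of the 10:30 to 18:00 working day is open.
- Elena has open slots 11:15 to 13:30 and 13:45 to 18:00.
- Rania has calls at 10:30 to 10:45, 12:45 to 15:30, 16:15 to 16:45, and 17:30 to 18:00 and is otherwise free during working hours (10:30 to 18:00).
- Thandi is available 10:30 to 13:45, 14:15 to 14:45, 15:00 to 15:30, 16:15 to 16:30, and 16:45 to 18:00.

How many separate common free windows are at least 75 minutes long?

Grace free within 10:30–18:00: 10:30–13:30, 15:15–15:30.
Rania free within 10:30–18:00: 10:45–12:45, 15:30–16:15, 16:45–17:30.
Grace ∩ Elena: 11:15–13:30, 15:15–15:30.
Grace ∩ Elena ∩ Rania: 11:15–12:45.
Grace ∩ Elena ∩ Rania ∩ Thandi: 11:15–12:45.
Windows ≥ 75 min: 11:15–12:45.
That's 1 window.

1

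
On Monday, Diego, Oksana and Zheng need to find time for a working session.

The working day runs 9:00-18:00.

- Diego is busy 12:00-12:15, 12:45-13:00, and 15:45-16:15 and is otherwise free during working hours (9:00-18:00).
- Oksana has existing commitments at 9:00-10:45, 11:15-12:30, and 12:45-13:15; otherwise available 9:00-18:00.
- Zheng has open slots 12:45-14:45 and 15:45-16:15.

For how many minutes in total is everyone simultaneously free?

Diego free within 09:00–18:00: 09:00–12:00, 12:15–12:45, 13:00–15:45, 16:15–18:00.
Oksana free within 09:00–18:00: 10:45–11:15, 12:30–12:45, 13:15–18:00.
Diego ∩ Oksana: 10:45–11:15, 12:30–12:45, 13:15–15:45, 16:15–18:00.
Diego ∩ Oksana ∩ Zheng: 13:15–14:45.
Total common minutes: 90.

90 minutes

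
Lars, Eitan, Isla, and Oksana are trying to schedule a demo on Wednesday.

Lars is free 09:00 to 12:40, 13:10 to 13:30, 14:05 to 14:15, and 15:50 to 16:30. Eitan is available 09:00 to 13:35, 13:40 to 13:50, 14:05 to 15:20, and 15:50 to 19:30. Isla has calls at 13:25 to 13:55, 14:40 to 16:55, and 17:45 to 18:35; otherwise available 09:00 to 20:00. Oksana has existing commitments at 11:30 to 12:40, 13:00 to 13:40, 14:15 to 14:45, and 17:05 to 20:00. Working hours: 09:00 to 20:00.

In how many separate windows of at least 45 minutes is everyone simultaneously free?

Isla free within 09:00–20:00: 09:00–13:25, 13:55–14:40, 16:55–17:45, 18:35–20:00.
Oksana free within 09:00–20:00: 09:00–11:30, 12:40–13:00, 13:40–14:15, 14:45–17:05.
Lars ∩ Eitan: 09:00–12:40, 13:10–13:30, 14:05–14:15, 15:50–16:30.
Lars ∩ Eitan ∩ Isla: 09:00–12:40, 13:10–13:25, 14:05–14:15.
Lars ∩ Eitan ∩ Isla ∩ Oksana: 09:00–11:30, 14:05–14:15.
Windows ≥ 45 min: 09:00–11:30.
That's 1 window.

1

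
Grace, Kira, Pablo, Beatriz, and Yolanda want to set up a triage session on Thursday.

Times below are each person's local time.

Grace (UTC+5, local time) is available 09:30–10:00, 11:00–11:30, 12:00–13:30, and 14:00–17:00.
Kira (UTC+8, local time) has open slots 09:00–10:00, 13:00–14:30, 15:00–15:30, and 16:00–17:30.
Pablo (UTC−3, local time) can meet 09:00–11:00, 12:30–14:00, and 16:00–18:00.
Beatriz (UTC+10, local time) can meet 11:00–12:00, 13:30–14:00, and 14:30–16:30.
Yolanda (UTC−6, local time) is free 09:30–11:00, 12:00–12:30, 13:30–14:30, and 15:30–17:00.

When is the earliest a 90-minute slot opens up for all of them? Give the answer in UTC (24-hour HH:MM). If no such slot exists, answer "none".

none

Grace → UTC: 04:30–05:00, 06:00–06:30, 07:00–08:30, 09:00–12:00.
Kira → UTC: 01:00–02:00, 05:00–06:30, 07:00–07:30, 08:00–09:30.
Pablo → UTC: 12:00–14:00, 15:30–17:00, 19:00–21:00.
Beatriz → UTC: 01:00–02:00, 03:30–04:00, 04:30–06:30.
Yolanda → UTC: 15:30–17:00, 18:00–18:30, 19:30–20:30, 21:30–23:00.
Grace ∩ Kira: 06:00–06:30, 07:00–07:30, 08:00–08:30, 09:00–09:30.
Grace ∩ Kira ∩ Pablo: (none).
Grace ∩ Kira ∩ Pablo ∩ Beatriz: (none).
Grace ∩ Kira ∩ Pablo ∩ Beatriz ∩ Yolanda: (none).
Windows ≥ 90 min: (none).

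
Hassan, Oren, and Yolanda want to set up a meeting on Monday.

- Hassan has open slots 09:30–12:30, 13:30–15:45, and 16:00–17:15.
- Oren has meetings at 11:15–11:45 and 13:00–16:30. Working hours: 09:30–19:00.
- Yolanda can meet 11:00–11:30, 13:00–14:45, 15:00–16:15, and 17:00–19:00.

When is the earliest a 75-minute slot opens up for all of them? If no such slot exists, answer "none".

none

Oren free within 09:30–19:00: 09:30–11:15, 11:45–13:00, 16:30–19:00.
Hassan ∩ Oren: 09:30–11:15, 11:45–12:30, 16:30–17:15.
Hassan ∩ Oren ∩ Yolanda: 11:00–11:15, 17:00–17:15.
Windows ≥ 75 min: (none).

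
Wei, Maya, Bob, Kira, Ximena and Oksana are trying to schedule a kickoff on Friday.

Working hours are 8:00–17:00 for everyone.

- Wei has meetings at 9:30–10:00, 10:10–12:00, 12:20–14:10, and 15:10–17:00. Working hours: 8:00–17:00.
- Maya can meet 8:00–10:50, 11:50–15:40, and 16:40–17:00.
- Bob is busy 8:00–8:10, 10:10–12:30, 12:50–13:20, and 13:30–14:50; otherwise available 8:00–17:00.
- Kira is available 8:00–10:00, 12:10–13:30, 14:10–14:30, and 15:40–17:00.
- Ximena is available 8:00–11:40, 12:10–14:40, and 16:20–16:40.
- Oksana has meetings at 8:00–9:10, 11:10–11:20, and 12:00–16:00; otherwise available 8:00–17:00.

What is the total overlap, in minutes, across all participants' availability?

Wei free within 08:00–17:00: 08:00–09:30, 10:00–10:10, 12:00–12:20, 14:10–15:10.
Bob free within 08:00–17:00: 08:10–10:10, 12:30–12:50, 13:20–13:30, 14:50–17:00.
Oksana free within 08:00–17:00: 09:10–11:10, 11:20–12:00, 16:00–17:00.
Wei ∩ Maya: 08:00–09:30, 10:00–10:10, 12:00–12:20, 14:10–15:10.
Wei ∩ Maya ∩ Bob: 08:10–09:30, 10:00–10:10, 14:50–15:10.
Wei ∩ Maya ∩ Bob ∩ Kira: 08:10–09:30.
Wei ∩ Maya ∩ Bob ∩ Kira ∩ Ximena: 08:10–09:30.
Wei ∩ Maya ∩ Bob ∩ Kira ∩ Ximena ∩ Oksana: 09:10–09:30.
Total common minutes: 20.

20 minutes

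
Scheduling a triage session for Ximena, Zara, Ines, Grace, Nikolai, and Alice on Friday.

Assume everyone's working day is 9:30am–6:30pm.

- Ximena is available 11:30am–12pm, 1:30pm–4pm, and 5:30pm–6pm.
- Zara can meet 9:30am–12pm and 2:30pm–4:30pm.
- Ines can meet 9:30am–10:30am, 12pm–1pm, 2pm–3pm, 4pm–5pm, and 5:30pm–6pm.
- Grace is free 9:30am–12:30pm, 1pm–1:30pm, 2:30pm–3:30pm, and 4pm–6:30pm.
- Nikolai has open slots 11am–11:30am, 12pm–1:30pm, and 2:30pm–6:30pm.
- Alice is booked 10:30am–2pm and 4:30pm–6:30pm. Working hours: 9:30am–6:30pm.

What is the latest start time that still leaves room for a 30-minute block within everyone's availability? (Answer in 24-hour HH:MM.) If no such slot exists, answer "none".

14:30

Alice free within 09:30–18:30: 09:30–10:30, 14:00–16:30.
Ximena ∩ Zara: 11:30–12:00, 14:30–16:00.
Ximena ∩ Zara ∩ Ines: 14:30–15:00.
Ximena ∩ Zara ∩ Ines ∩ Grace: 14:30–15:00.
Ximena ∩ Zara ∩ Ines ∩ Grace ∩ Nikolai: 14:30–15:00.
Ximena ∩ Zara ∩ Ines ∩ Grace ∩ Nikolai ∩ Alice: 14:30–15:00.
Windows ≥ 30 min: 14:30–15:00.
Latest start in the last window 14:30–15:00 is 15:00 − 30 min = 14:30.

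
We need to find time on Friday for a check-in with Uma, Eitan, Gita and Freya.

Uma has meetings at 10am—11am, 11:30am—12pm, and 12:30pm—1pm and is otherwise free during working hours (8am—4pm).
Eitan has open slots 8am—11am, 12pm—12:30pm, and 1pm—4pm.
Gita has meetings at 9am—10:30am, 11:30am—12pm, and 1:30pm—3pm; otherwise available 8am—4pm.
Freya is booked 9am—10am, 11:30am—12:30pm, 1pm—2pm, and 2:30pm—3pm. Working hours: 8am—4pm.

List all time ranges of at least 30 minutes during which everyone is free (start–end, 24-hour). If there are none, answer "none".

Uma free within 08:00–16:00: 08:00–10:00, 11:00–11:30, 12:00–12:30, 13:00–16:00.
Gita free within 08:00–16:00: 08:00–09:00, 10:30–11:30, 12:00–13:30, 15:00–16:00.
Freya free within 08:00–16:00: 08:00–09:00, 10:00–11:30, 12:30–13:00, 14:00–14:30, 15:00–16:00.
Uma ∩ Eitan: 08:00–10:00, 12:00–12:30, 13:00–16:00.
Uma ∩ Eitan ∩ Gita: 08:00–09:00, 12:00–12:30, 13:00–13:30, 15:00–16:00.
Uma ∩ Eitan ∩ Gita ∩ Freya: 08:00–09:00, 15:00–16:00.
Windows ≥ 30 min: 08:00–09:00, 15:00–16:00.

08:00–09:00, 15:00–16:00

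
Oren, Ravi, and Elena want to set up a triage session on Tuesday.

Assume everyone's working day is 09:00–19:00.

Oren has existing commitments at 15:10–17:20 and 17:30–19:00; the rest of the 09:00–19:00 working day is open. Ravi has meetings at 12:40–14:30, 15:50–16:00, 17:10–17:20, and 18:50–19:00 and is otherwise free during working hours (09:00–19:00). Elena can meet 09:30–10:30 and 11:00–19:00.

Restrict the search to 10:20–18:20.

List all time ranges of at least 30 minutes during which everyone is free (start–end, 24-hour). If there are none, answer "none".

11:00–12:40, 14:30–15:10

Oren free within 09:00–19:00: 09:00–15:10, 17:20–17:30.
Ravi free within 09:00–19:00: 09:00–12:40, 14:30–15:50, 16:00–17:10, 17:20–18:50.
Oren ∩ Ravi: 09:00–12:40, 14:30–15:10, 17:20–17:30.
Oren ∩ Ravi ∩ Elena: 09:30–10:30, 11:00–12:40, 14:30–15:10, 17:20–17:30.
Restricted to 10:20–18:20: 10:20–10:30, 11:00–12:40, 14:30–15:10, 17:20–17:30.
Windows ≥ 30 min: 11:00–12:40, 14:30–15:10.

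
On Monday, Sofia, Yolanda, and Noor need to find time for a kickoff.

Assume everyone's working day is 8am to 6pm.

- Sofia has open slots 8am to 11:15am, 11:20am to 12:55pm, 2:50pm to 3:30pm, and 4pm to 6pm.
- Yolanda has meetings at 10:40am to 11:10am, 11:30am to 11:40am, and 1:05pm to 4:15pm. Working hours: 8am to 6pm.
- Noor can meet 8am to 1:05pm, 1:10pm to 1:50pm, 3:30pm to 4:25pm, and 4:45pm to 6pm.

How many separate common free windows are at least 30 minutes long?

Yolanda free within 08:00–18:00: 08:00–10:40, 11:10–11:30, 11:40–13:05, 16:15–18:00.
Sofia ∩ Yolanda: 08:00–10:40, 11:10–11:15, 11:20–11:30, 11:40–12:55, 16:15–18:00.
Sofia ∩ Yolanda ∩ Noor: 08:00–10:40, 11:10–11:15, 11:20–11:30, 11:40–12:55, 16:15–16:25, 16:45–18:00.
Windows ≥ 30 min: 08:00–10:40, 11:40–12:55, 16:45–18:00.
That's 3 windows.

3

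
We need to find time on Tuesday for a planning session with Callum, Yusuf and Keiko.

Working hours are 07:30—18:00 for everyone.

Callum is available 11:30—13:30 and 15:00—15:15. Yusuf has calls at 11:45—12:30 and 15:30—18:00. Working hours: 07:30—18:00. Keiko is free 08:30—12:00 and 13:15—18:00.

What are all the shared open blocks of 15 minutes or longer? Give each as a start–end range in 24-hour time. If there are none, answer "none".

Yusuf free within 07:30–18:00: 07:30–11:45, 12:30–15:30.
Callum ∩ Yusuf: 11:30–11:45, 12:30–13:30, 15:00–15:15.
Callum ∩ Yusuf ∩ Keiko: 11:30–11:45, 13:15–13:30, 15:00–15:15.
Windows ≥ 15 min: 11:30–11:45, 13:15–13:30, 15:00–15:15.

11:30–11:45, 13:15–13:30, 15:00–15:15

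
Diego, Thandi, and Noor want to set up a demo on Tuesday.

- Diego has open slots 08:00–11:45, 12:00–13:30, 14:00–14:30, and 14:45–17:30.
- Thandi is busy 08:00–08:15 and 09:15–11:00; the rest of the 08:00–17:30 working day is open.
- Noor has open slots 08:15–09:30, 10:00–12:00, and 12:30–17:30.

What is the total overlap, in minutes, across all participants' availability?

Thandi free within 08:00–17:30: 08:15–09:15, 11:00–17:30.
Diego ∩ Thandi: 08:15–09:15, 11:00–11:45, 12:00–13:30, 14:00–14:30, 14:45–17:30.
Diego ∩ Thandi ∩ Noor: 08:15–09:15, 11:00–11:45, 12:30–13:30, 14:00–14:30, 14:45–17:30.
Total common minutes: 60 + 45 + 60 + 30 + 165 = 360.

360 minutes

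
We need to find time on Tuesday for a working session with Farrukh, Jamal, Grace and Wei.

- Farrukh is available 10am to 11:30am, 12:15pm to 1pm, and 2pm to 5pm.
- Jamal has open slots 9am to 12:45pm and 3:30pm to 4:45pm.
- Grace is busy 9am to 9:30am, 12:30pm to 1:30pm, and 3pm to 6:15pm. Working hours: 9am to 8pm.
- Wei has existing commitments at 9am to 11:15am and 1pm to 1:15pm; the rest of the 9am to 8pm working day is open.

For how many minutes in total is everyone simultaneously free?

30 minutes

Grace free within 09:00–20:00: 09:30–12:30, 13:30–15:00, 18:15–20:00.
Wei free within 09:00–20:00: 11:15–13:00, 13:15–20:00.
Farrukh ∩ Jamal: 10:00–11:30, 12:15–12:45, 15:30–16:45.
Farrukh ∩ Jamal ∩ Grace: 10:00–11:30, 12:15–12:30.
Farrukh ∩ Jamal ∩ Grace ∩ Wei: 11:15–11:30, 12:15–12:30.
Total common minutes: 15 + 15 = 30.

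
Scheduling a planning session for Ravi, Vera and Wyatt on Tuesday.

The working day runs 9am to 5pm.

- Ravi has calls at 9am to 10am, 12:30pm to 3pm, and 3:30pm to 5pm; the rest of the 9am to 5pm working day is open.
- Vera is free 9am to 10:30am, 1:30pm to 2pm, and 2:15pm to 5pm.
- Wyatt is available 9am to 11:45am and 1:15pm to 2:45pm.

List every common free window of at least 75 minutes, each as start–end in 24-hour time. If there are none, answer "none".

Ravi free within 09:00–17:00: 10:00–12:30, 15:00–15:30.
Ravi ∩ Vera: 10:00–10:30, 15:00–15:30.
Ravi ∩ Vera ∩ Wyatt: 10:00–10:30.
Windows ≥ 75 min: (none).

none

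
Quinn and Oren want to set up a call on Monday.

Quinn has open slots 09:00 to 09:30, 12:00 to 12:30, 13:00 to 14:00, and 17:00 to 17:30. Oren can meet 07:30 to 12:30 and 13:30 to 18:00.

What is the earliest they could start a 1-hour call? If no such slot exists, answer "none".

none

Quinn ∩ Oren: 09:00–09:30, 12:00–12:30, 13:30–14:00, 17:00–17:30.
Windows ≥ 60 min: (none).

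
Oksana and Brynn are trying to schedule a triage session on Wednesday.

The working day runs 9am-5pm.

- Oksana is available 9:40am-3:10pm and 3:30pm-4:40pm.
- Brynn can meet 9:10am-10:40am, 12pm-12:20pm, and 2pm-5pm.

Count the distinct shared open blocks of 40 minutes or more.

Oksana ∩ Brynn: 09:40–10:40, 12:00–12:20, 14:00–15:10, 15:30–16:40.
Windows ≥ 40 min: 09:40–10:40, 14:00–15:10, 15:30–16:40.
That's 3 windows.

3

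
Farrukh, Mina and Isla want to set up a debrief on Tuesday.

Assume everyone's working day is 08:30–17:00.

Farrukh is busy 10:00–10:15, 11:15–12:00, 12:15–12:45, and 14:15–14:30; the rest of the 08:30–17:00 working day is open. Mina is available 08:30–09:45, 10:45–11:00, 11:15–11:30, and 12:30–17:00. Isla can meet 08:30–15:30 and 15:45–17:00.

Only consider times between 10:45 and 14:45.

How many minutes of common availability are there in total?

120 minutes

Farrukh free within 08:30–17:00: 08:30–10:00, 10:15–11:15, 12:00–12:15, 12:45–14:15, 14:30–17:00.
Farrukh ∩ Mina: 08:30–09:45, 10:45–11:00, 12:45–14:15, 14:30–17:00.
Farrukh ∩ Mina ∩ Isla: 08:30–09:45, 10:45–11:00, 12:45–14:15, 14:30–15:30, 15:45–17:00.
Restricted to 10:45–14:45: 10:45–11:00, 12:45–14:15, 14:30–14:45.
Total common minutes: 15 + 90 + 15 = 120.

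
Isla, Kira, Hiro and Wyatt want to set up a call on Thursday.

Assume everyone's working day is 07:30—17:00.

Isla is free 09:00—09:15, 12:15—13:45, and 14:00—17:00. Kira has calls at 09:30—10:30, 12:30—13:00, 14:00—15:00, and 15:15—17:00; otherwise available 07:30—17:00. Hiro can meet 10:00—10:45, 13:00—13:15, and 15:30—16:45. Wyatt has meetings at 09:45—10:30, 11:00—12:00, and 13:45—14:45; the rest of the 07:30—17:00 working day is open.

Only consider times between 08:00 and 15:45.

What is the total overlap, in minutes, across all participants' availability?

15 minutes

Kira free within 07:30–17:00: 07:30–09:30, 10:30–12:30, 13:00–14:00, 15:00–15:15.
Wyatt free within 07:30–17:00: 07:30–09:45, 10:30–11:00, 12:00–13:45, 14:45–17:00.
Isla ∩ Kira: 09:00–09:15, 12:15–12:30, 13:00–13:45, 15:00–15:15.
Isla ∩ Kira ∩ Hiro: 13:00–13:15.
Isla ∩ Kira ∩ Hiro ∩ Wyatt: 13:00–13:15.
Restricted to 08:00–15:45: 13:00–13:15.
Total common minutes: 15.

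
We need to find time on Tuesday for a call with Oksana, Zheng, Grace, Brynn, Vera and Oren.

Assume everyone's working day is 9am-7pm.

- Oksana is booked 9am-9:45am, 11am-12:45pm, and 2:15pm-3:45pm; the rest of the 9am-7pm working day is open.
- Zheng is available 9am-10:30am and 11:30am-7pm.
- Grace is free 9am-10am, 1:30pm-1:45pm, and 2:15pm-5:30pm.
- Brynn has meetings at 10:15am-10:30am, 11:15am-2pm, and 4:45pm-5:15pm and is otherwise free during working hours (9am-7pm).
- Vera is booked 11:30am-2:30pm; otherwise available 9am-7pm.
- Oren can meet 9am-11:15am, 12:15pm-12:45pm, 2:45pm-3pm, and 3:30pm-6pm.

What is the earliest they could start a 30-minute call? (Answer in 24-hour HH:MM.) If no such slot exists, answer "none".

15:45

Oksana free within 09:00–19:00: 09:45–11:00, 12:45–14:15, 15:45–19:00.
Brynn free within 09:00–19:00: 09:00–10:15, 10:30–11:15, 14:00–16:45, 17:15–19:00.
Vera free within 09:00–19:00: 09:00–11:30, 14:30–19:00.
Oksana ∩ Zheng: 09:45–10:30, 12:45–14:15, 15:45–19:00.
Oksana ∩ Zheng ∩ Grace: 09:45–10:00, 13:30–13:45, 15:45–17:30.
Oksana ∩ Zheng ∩ Grace ∩ Brynn: 09:45–10:00, 15:45–16:45, 17:15–17:30.
Oksana ∩ Zheng ∩ Grace ∩ Brynn ∩ Vera: 09:45–10:00, 15:45–16:45, 17:15–17:30.
Oksana ∩ Zheng ∩ Grace ∩ Brynn ∩ Vera ∩ Oren: 09:45–10:00, 15:45–16:45, 17:15–17:30.
Windows ≥ 30 min: 15:45–16:45.
Earliest such window starts at 15:45.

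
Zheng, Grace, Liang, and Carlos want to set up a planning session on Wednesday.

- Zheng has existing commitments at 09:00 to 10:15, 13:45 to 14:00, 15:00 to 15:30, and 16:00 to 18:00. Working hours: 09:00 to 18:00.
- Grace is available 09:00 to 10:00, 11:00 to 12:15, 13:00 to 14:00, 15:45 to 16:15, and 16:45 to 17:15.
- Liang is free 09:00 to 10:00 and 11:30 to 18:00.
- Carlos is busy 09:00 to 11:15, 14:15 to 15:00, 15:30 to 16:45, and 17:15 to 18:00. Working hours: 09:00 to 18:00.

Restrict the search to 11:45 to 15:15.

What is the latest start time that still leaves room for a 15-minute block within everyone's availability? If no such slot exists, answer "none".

Zheng free within 09:00–18:00: 10:15–13:45, 14:00–15:00, 15:30–16:00.
Carlos free within 09:00–18:00: 11:15–14:15, 15:00–15:30, 16:45–17:15.
Zheng ∩ Grace: 11:00–12:15, 13:00–13:45, 15:45–16:00.
Zheng ∩ Grace ∩ Liang: 11:30–12:15, 13:00–13:45, 15:45–16:00.
Zheng ∩ Grace ∩ Liang ∩ Carlos: 11:30–12:15, 13:00–13:45.
Restricted to 11:45–15:15: 11:45–12:15, 13:00–13:45.
Windows ≥ 15 min: 11:45–12:15, 13:00–13:45.
Latest start in the last window 13:00–13:45 is 13:45 − 15 min = 13:30.

13:30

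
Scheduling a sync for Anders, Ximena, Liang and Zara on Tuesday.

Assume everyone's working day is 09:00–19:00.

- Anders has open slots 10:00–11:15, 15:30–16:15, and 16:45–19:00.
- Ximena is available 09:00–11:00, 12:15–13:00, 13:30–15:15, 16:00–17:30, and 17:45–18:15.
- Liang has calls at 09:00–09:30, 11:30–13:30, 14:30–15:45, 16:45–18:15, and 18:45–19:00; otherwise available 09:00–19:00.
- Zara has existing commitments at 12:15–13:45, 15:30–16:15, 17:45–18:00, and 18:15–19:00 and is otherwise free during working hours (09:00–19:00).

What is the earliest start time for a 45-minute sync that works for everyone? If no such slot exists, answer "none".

Liang free within 09:00–19:00: 09:30–11:30, 13:30–14:30, 15:45–16:45, 18:15–18:45.
Zara free within 09:00–19:00: 09:00–12:15, 13:45–15:30, 16:15–17:45, 18:00–18:15.
Anders ∩ Ximena: 10:00–11:00, 16:00–16:15, 16:45–17:30, 17:45–18:15.
Anders ∩ Ximena ∩ Liang: 10:00–11:00, 16:00–16:15.
Anders ∩ Ximena ∩ Liang ∩ Zara: 10:00–11:00.
Windows ≥ 45 min: 10:00–11:00.
Earliest such window starts at 10:00.

10:00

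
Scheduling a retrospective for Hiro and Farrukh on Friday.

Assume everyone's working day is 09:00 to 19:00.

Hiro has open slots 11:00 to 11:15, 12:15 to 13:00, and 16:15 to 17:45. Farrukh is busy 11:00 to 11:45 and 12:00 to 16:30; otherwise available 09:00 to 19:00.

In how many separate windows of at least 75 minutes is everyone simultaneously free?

Farrukh free within 09:00–19:00: 09:00–11:00, 11:45–12:00, 16:30–19:00.
Hiro ∩ Farrukh: 16:30–17:45.
Windows ≥ 75 min: 16:30–17:45.
That's 1 window.

1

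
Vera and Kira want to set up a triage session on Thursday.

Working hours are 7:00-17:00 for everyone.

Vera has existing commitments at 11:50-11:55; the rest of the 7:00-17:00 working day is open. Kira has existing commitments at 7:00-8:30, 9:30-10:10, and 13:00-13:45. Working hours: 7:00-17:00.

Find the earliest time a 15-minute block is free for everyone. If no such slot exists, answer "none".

Vera free within 07:00–17:00: 07:00–11:50, 11:55–17:00.
Kira free within 07:00–17:00: 08:30–09:30, 10:10–13:00, 13:45–17:00.
Vera ∩ Kira: 08:30–09:30, 10:10–11:50, 11:55–13:00, 13:45–17:00.
Windows ≥ 15 min: 08:30–09:30, 10:10–11:50, 11:55–13:00, 13:45–17:00.
Earliest such window starts at 08:30.

08:30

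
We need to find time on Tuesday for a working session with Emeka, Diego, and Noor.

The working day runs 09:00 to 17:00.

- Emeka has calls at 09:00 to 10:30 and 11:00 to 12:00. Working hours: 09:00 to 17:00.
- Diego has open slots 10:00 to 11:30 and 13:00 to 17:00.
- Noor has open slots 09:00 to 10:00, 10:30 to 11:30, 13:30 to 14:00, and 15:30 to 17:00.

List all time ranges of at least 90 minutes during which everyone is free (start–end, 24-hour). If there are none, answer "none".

15:30–17:00

Emeka free within 09:00–17:00: 10:30–11:00, 12:00–17:00.
Emeka ∩ Diego: 10:30–11:00, 13:00–17:00.
Emeka ∩ Diego ∩ Noor: 10:30–11:00, 13:30–14:00, 15:30–17:00.
Windows ≥ 90 min: 15:30–17:00.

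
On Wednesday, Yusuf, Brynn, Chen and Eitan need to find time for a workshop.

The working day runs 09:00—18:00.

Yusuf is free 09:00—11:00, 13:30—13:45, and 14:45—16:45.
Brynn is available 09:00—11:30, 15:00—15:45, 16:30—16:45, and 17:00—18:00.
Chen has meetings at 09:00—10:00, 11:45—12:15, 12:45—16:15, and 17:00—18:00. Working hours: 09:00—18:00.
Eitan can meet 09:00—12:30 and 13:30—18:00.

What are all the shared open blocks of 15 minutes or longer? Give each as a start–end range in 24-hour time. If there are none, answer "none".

Chen free within 09:00–18:00: 10:00–11:45, 12:15–12:45, 16:15–17:00.
Yusuf ∩ Brynn: 09:00–11:00, 15:00–15:45, 16:30–16:45.
Yusuf ∩ Brynn ∩ Chen: 10:00–11:00, 16:30–16:45.
Yusuf ∩ Brynn ∩ Chen ∩ Eitan: 10:00–11:00, 16:30–16:45.
Windows ≥ 15 min: 10:00–11:00, 16:30–16:45.

10:00–11:00, 16:30–16:45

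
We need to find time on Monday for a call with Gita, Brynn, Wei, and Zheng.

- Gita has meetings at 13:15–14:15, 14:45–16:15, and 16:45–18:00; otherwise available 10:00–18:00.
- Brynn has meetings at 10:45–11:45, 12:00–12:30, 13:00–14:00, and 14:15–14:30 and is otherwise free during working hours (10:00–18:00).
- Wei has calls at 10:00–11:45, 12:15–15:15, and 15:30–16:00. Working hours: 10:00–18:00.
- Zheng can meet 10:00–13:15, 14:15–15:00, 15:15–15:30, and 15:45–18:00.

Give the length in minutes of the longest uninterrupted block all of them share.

30 minutes

Gita free within 10:00–18:00: 10:00–13:15, 14:15–14:45, 16:15–16:45.
Brynn free within 10:00–18:00: 10:00–10:45, 11:45–12:00, 12:30–13:00, 14:00–14:15, 14:30–18:00.
Wei free within 10:00–18:00: 11:45–12:15, 15:15–15:30, 16:00–18:00.
Gita ∩ Brynn: 10:00–10:45, 11:45–12:00, 12:30–13:00, 14:30–14:45, 16:15–16:45.
Gita ∩ Brynn ∩ Wei: 11:45–12:00, 16:15–16:45.
Gita ∩ Brynn ∩ Wei ∩ Zheng: 11:45–12:00, 16:15–16:45.
Common window lengths: 15, 30 min; longest is 30.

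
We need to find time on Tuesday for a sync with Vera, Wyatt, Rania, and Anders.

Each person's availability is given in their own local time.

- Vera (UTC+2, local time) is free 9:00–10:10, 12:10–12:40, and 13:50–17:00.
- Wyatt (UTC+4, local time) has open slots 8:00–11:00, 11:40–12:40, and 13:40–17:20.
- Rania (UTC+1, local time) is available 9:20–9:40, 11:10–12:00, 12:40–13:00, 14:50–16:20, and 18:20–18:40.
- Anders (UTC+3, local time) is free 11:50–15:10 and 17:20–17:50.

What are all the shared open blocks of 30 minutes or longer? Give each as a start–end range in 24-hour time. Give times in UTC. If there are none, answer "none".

Vera → UTC: 07:00–08:10, 10:10–10:40, 11:50–15:00.
Wyatt → UTC: 04:00–07:00, 07:40–08:40, 09:40–13:20.
Rania → UTC: 08:20–08:40, 10:10–11:00, 11:40–12:00, 13:50–15:20, 17:20–17:40.
Anders → UTC: 08:50–12:10, 14:20–14:50.
Vera ∩ Wyatt: 07:40–08:10, 10:10–10:40, 11:50–13:20.
Vera ∩ Wyatt ∩ Rania: 10:10–10:40, 11:50–12:00.
Vera ∩ Wyatt ∩ Rania ∩ Anders: 10:10–10:40, 11:50–12:00.
Windows ≥ 30 min: 10:10–10:40.

10:10–10:40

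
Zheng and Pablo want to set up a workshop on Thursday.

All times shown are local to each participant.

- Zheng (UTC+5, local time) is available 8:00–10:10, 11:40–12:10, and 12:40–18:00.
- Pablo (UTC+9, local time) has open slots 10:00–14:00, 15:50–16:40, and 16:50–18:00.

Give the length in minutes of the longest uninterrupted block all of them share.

Zheng → UTC: 03:00–05:10, 06:40–07:10, 07:40–13:00.
Pablo → UTC: 01:00–05:00, 06:50–07:40, 07:50–09:00.
Zheng ∩ Pablo: 03:00–05:00, 06:50–07:10, 07:50–09:00.
Common window lengths: 120, 20, 70 min; longest is 120.

120 minutes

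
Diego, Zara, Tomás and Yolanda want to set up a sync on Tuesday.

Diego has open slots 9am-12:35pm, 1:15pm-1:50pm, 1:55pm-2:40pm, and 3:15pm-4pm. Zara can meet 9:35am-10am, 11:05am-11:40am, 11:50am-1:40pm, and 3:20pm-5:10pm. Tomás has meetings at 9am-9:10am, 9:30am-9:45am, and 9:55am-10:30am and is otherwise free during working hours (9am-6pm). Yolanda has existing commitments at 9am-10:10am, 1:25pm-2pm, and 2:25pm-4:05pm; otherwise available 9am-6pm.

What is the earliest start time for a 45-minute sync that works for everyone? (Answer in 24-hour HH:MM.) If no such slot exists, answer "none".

11:50

Tomás free within 09:00–18:00: 09:10–09:30, 09:45–09:55, 10:30–18:00.
Yolanda free within 09:00–18:00: 10:10–13:25, 14:00–14:25, 16:05–18:00.
Diego ∩ Zara: 09:35–10:00, 11:05–11:40, 11:50–12:35, 13:15–13:40, 15:20–16:00.
Diego ∩ Zara ∩ Tomás: 09:45–09:55, 11:05–11:40, 11:50–12:35, 13:15–13:40, 15:20–16:00.
Diego ∩ Zara ∩ Tomás ∩ Yolanda: 11:05–11:40, 11:50–12:35, 13:15–13:25.
Windows ≥ 45 min: 11:50–12:35.
Earliest such window starts at 11:50.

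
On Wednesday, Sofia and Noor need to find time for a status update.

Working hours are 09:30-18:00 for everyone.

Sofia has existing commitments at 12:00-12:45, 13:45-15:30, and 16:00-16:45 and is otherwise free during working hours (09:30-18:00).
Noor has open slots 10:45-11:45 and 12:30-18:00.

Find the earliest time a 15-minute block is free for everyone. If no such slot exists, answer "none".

Sofia free within 09:30–18:00: 09:30–12:00, 12:45–13:45, 15:30–16:00, 16:45–18:00.
Sofia ∩ Noor: 10:45–11:45, 12:45–13:45, 15:30–16:00, 16:45–18:00.
Windows ≥ 15 min: 10:45–11:45, 12:45–13:45, 15:30–16:00, 16:45–18:00.
Earliest such window starts at 10:45.

10:45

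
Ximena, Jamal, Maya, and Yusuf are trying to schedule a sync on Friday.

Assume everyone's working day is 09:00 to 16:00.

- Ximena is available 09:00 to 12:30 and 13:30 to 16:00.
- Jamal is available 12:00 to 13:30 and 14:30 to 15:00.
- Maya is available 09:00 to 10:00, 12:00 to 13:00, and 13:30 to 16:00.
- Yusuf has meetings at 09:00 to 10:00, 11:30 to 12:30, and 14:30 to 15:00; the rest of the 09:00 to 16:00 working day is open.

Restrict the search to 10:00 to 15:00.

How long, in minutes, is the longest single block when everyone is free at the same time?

0 minutes

Yusuf free within 09:00–16:00: 10:00–11:30, 12:30–14:30, 15:00–16:00.
Ximena ∩ Jamal: 12:00–12:30, 14:30–15:00.
Ximena ∩ Jamal ∩ Maya: 12:00–12:30, 14:30–15:00.
Ximena ∩ Jamal ∩ Maya ∩ Yusuf: (none).
Restricted to 10:00–15:00: (none).
No common window.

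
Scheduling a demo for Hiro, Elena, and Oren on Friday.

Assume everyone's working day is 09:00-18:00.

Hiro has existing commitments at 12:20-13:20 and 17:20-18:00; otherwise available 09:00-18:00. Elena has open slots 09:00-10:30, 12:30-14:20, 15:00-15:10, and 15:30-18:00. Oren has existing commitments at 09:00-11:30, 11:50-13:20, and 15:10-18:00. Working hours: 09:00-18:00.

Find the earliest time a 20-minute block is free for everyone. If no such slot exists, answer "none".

Hiro free within 09:00–18:00: 09:00–12:20, 13:20–17:20.
Oren free within 09:00–18:00: 11:30–11:50, 13:20–15:10.
Hiro ∩ Elena: 09:00–10:30, 13:20–14:20, 15:00–15:10, 15:30–17:20.
Hiro ∩ Elena ∩ Oren: 13:20–14:20, 15:00–15:10.
Windows ≥ 20 min: 13:20–14:20.
Earliest such window starts at 13:20.

13:20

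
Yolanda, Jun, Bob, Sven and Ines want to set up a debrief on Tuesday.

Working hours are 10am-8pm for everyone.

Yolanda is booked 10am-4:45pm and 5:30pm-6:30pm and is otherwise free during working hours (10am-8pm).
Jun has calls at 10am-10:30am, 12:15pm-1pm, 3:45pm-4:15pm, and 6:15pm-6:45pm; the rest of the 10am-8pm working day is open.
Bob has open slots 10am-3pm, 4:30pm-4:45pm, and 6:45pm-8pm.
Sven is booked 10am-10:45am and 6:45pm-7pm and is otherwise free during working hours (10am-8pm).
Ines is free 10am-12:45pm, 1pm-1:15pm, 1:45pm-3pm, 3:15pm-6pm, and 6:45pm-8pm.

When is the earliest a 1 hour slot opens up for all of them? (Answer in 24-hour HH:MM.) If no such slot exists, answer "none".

19:00

Yolanda free within 10:00–20:00: 16:45–17:30, 18:30–20:00.
Jun free within 10:00–20:00: 10:30–12:15, 13:00–15:45, 16:15–18:15, 18:45–20:00.
Sven free within 10:00–20:00: 10:45–18:45, 19:00–20:00.
Yolanda ∩ Jun: 16:45–17:30, 18:45–20:00.
Yolanda ∩ Jun ∩ Bob: 18:45–20:00.
Yolanda ∩ Jun ∩ Bob ∩ Sven: 19:00–20:00.
Yolanda ∩ Jun ∩ Bob ∩ Sven ∩ Ines: 19:00–20:00.
Windows ≥ 60 min: 19:00–20:00.
Earliest such window starts at 19:00.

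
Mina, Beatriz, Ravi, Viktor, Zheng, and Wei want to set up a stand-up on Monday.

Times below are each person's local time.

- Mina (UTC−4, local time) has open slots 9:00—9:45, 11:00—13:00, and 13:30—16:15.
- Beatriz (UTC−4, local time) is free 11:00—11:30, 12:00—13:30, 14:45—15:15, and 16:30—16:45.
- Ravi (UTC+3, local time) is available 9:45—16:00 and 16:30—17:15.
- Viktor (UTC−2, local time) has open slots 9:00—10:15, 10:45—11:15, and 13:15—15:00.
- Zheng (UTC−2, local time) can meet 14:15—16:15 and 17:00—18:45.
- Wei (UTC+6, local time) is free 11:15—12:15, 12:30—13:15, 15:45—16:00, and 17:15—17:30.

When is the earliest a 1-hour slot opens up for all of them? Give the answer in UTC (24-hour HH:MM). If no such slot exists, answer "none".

Mina → UTC: 13:00–13:45, 15:00–17:00, 17:30–20:15.
Beatriz → UTC: 15:00–15:30, 16:00–17:30, 18:45–19:15, 20:30–20:45.
Ravi → UTC: 06:45–13:00, 13:30–14:15.
Viktor → UTC: 11:00–12:15, 12:45–13:15, 15:15–17:00.
Zheng → UTC: 16:15–18:15, 19:00–20:45.
Wei → UTC: 05:15–06:15, 06:30–07:15, 09:45–10:00, 11:15–11:30.
Mina ∩ Beatriz: 15:00–15:30, 16:00–17:00, 18:45–19:15.
Mina ∩ Beatriz ∩ Ravi: (none).
Mina ∩ Beatriz ∩ Ravi ∩ Viktor: (none).
Mina ∩ Beatriz ∩ Ravi ∩ Viktor ∩ Zheng: (none).
Mina ∩ Beatriz ∩ Ravi ∩ Viktor ∩ Zheng ∩ Wei: (none).
Windows ≥ 60 min: (none).

none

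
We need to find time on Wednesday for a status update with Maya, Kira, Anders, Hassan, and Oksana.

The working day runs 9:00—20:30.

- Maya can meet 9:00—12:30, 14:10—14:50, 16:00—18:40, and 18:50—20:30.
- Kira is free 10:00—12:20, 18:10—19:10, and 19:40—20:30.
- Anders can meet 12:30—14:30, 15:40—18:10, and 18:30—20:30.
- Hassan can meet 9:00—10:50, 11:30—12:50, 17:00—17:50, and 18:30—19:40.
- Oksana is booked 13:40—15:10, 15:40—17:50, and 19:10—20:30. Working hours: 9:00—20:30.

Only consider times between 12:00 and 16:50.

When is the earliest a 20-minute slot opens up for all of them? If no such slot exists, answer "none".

Oksana free within 09:00–20:30: 09:00–13:40, 15:10–15:40, 17:50–19:10.
Maya ∩ Kira: 10:00–12:20, 18:10–18:40, 18:50–19:10, 19:40–20:30.
Maya ∩ Kira ∩ Anders: 18:30–18:40, 18:50–19:10, 19:40–20:30.
Maya ∩ Kira ∩ Anders ∩ Hassan: 18:30–18:40, 18:50–19:10.
Maya ∩ Kira ∩ Anders ∩ Hassan ∩ Oksana: 18:30–18:40, 18:50–19:10.
Restricted to 12:00–16:50: (none).
Windows ≥ 20 min: (none).

none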